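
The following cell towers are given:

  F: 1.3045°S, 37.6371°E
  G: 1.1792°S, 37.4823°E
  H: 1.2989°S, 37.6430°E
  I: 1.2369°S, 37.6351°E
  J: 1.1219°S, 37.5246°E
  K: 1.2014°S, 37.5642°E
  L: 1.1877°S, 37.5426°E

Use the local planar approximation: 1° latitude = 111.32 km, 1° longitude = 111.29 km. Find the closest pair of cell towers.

Pairwise distances:
F–G: 22.1664 km
F–H: 0.9054 km
F–I: 7.5285 km
F–J: 23.8735 km
F–K: 14.0551 km
F–L: 16.7231 km
G–H: 22.3026 km
G–I: 18.1778 km
G–J: 7.9277 km
G–K: 9.4437 km
G–L: 6.7772 km
H–I: 6.9576 km
H–J: 23.7036 km
H–K: 13.9538 km
H–L: 16.6758 km
I–J: 17.7515 km
I–K: 8.8248 km
I–L: 11.6606 km
J–K: 9.8865 km
J–L: 7.5938 km
K–L: 2.8468 km
Closest pair: F–H at 0.9054 km.

F and H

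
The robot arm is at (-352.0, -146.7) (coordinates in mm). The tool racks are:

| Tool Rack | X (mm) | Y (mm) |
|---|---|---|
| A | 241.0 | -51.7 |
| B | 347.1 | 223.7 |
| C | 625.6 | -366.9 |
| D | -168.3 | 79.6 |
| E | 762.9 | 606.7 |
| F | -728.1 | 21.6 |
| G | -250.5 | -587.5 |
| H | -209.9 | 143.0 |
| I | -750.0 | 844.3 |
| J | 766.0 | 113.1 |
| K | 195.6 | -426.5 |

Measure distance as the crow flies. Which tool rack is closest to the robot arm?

D

Distances from (-352.0, -146.7):
A: √((593.0)² + (95.0)²) = √(351649.000 + 9025.000) = 600.6 mm
B: √((699.1)² + (370.4)²) = √(488740.810 + 137196.160) = 791.2 mm
C: √((977.6)² + (-220.2)²) = √(955701.760 + 48488.040) = 1002.1 mm
D: √((183.7)² + (226.3)²) = √(33745.690 + 51211.690) = 291.5 mm
E: √((1114.9)² + (753.4)²) = √(1243002.010 + 567611.560) = 1345.6 mm
F: √((-376.1)² + (168.3)²) = √(141451.210 + 28324.890) = 412.0 mm
G: √((101.5)² + (-440.8)²) = √(10302.250 + 194304.640) = 452.3 mm
H: √((142.1)² + (289.7)²) = √(20192.410 + 83926.090) = 322.7 mm
I: √((-398.0)² + (991.0)²) = √(158404.000 + 982081.000) = 1067.9 mm
J: √((1118.0)² + (259.8)²) = √(1249924.000 + 67496.040) = 1147.8 mm
K: √((547.6)² + (-279.8)²) = √(299865.760 + 78288.040) = 614.9 mm
Minimum: D at 291.5 mm.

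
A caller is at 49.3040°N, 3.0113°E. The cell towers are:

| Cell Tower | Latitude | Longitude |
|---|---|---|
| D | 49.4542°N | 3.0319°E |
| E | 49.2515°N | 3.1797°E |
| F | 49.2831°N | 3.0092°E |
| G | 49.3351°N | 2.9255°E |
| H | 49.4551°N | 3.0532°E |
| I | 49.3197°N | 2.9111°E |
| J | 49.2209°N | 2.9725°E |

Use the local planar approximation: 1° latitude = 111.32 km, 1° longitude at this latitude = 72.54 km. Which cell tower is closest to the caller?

Distances from 49.3040°N, 3.0113°E:
D: √((0.1502·111.32)² + (0.0206·72.54)²) = √(279.567228 + 2.233004) = 16.7869 km
E: √((-0.0525·111.32)² + (0.1684·72.54)²) = √(34.155842 + 149.224206) = 13.5418 km
F: √((-0.0209·111.32)² + (-0.0021·72.54)²) = √(5.413012 + 0.023206) = 2.3316 km
G: √((0.0311·111.32)² + (-0.0858·72.54)²) = √(11.985804 + 38.737330) = 7.1220 km
H: √((0.1511·111.32)² + (0.0419·72.54)²) = √(282.927605 + 9.238110) = 17.0929 km
I: √((0.0157·111.32)² + (-0.1002·72.54)²) = √(3.054539 + 52.831209) = 7.4757 km
J: √((-0.0831·111.32)² + (-0.0388·72.54)²) = √(85.575302 + 7.921703) = 9.6694 km
Minimum: F at 2.3316 km.

F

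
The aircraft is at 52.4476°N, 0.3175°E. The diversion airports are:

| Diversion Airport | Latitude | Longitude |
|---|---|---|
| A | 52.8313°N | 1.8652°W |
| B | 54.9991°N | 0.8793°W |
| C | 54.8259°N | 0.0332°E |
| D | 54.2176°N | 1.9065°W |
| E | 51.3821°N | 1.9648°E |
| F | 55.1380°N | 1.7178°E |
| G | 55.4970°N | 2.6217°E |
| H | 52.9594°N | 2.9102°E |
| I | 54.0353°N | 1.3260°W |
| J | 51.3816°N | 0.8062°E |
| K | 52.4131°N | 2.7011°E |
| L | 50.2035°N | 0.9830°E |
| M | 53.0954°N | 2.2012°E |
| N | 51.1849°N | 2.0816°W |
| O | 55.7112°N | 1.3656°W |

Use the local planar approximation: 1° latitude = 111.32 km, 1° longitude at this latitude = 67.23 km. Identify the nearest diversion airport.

Distances from 52.4476°N, 0.3175°E:
A: 152.8330 km
B: 295.2096 km
C: 265.4414 km
D: 247.3448 km
E: 162.2769 km
F: 313.9430 km
G: 373.1355 km
H: 183.3821 km
I: 208.4385 km
J: 123.1315 km
K: 160.2954 km
L: 253.7882 km
M: 145.7336 km
N: 213.9465 km
O: 380.5178 km
Minimum: J at 123.1315 km.

J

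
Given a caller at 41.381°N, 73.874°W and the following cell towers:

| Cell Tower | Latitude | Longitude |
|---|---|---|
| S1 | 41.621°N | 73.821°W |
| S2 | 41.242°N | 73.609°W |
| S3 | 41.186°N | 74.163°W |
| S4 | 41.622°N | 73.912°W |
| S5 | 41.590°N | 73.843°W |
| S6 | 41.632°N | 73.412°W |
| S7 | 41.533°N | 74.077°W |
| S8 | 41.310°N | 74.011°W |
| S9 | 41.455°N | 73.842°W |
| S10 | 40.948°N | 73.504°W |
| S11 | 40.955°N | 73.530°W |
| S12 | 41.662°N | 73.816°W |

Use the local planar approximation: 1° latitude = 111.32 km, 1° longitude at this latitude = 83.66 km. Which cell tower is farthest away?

Distances from 41.381°N, 73.874°W:
S1: √((0.240·111.32)² + (0.053·83.66)²) = √(713.78740 + 19.66018) = 27.082 km
S2: √((-0.139·111.32)² + (0.265·83.66)²) = √(239.42858 + 491.50447) = 27.036 km
S3: √((-0.195·111.32)² + (-0.289·83.66)²) = √(471.21121 + 584.56311) = 32.493 km
S4: √((0.241·111.32)² + (-0.038·83.66)²) = √(719.74802 + 10.10655) = 27.016 km
S5: √((0.209·111.32)² + (0.031·83.66)²) = √(541.30117 + 6.72603) = 23.410 km
S6: √((0.251·111.32)² + (0.462·83.66)²) = √(780.71736 + 1493.89362) = 47.693 km
S7: √((0.152·111.32)² + (-0.203·83.66)²) = √(286.30806 + 288.42161) = 23.974 km
S8: √((-0.071·111.32)² + (-0.137·83.66)²) = √(62.46879 + 131.36415) = 13.922 km
S9: √((0.074·111.32)² + (0.032·83.66)²) = √(67.85937 + 7.16697) = 8.662 km
S10: √((-0.433·111.32)² + (0.370·83.66)²) = √(2323.39039 + 958.16250) = 57.285 km
S11: √((-0.426·111.32)² + (0.344·83.66)²) = √(2248.87643 + 828.23314) = 55.472 km
S12: √((0.281·111.32)² + (0.058·83.66)²) = √(978.49596 + 23.54462) = 31.655 km
Maximum: S10 at 57.285 km.

S10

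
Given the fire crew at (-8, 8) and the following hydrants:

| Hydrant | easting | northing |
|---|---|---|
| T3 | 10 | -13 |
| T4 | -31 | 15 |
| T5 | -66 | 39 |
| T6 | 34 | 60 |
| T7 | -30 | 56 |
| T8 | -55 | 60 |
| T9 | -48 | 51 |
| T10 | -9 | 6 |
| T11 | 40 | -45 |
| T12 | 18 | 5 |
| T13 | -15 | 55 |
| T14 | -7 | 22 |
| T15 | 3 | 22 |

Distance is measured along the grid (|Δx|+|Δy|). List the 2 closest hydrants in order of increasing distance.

T10, T14

Distances from (-8, 8):
T3: 39
T4: 30
T5: 89
T6: 94
T7: 70
T8: 99
T9: 83
T10: 3
T11: 101
T12: 29
T13: 54
T14: 15
T15: 25
Sorted: T10 (3) < T14 (15) < T15 (25) < T12 (29) < …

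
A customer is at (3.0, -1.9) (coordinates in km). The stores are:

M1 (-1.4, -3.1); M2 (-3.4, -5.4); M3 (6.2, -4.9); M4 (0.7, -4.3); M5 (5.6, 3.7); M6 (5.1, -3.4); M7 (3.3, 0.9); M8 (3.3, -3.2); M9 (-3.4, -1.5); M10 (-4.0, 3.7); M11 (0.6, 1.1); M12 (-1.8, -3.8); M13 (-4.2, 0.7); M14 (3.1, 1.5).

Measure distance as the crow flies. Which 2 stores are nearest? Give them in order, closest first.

Distances from (3.0, -1.9):
M1: 4.6 km
M2: 7.3 km
M3: 4.4 km
M4: 3.3 km
M5: 6.2 km
M6: 2.6 km
M7: 2.8 km
M8: 1.3 km
M9: 6.4 km
M10: 9.0 km
M11: 3.8 km
M12: 5.2 km
M13: 7.7 km
M14: 3.4 km
Sorted: M8 (1.3 km) < M6 (2.6 km) < M7 (2.8 km) < M4 (3.3 km) < …

M8, M6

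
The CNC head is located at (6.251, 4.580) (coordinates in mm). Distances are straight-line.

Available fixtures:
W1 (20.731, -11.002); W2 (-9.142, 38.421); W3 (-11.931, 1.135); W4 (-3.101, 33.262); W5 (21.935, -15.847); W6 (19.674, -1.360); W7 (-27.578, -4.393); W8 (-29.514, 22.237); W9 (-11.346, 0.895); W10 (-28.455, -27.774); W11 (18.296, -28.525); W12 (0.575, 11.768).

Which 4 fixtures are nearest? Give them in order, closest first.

Distances from (6.251, 4.580):
W1: 21.271 mm
W2: 37.177 mm
W3: 18.505 mm
W4: 30.168 mm
W5: 25.754 mm
W6: 14.679 mm
W7: 34.999 mm
W8: 39.886 mm
W9: 17.979 mm
W10: 47.448 mm
W11: 35.228 mm
W12: 9.159 mm
Sorted: W12 (9.159 mm) < W6 (14.679 mm) < W9 (17.979 mm) < W3 (18.505 mm) < W1 (21.271 mm) < W5 (25.754 mm) < …

W12, W6, W9, W3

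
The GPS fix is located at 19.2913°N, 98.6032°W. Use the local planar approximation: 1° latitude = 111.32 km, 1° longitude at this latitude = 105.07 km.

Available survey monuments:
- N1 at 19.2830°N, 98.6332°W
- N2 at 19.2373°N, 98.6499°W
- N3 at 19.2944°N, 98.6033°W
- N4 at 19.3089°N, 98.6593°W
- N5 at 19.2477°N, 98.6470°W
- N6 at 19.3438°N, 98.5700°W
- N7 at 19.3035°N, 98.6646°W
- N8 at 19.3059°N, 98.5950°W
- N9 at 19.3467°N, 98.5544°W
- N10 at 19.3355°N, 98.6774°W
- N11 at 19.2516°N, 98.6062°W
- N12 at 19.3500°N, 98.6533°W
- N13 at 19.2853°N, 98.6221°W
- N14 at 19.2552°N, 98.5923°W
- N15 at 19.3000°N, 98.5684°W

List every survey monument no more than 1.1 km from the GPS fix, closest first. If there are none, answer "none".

Distances from 19.2913°N, 98.6032°W:
N1: 3.2847 km
N2: 7.7596 km
N3: 0.3453 km
N4: 6.2115 km
N5: 6.6885 km
N6: 6.8062 km
N7: 6.5927 km
N8: 1.8395 km
N9: 8.0202 km
N10: 9.2190 km
N11: 4.4306 km
N12: 8.3910 km
N13: 2.0951 km
N14: 4.1787 km
N15: 3.7825 km
Threshold 1.1 km: N3 (0.3453 km) is within range.

N3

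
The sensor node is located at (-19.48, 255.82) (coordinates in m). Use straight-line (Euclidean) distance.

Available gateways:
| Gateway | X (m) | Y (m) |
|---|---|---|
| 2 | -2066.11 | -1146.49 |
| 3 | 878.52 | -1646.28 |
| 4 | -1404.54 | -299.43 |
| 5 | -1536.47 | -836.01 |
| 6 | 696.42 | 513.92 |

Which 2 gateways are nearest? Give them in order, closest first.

6, 4

Distances from (-19.48, 255.82):
2: 2480.96 m
3: 2103.42 m
4: 1492.21 m
5: 1869.05 m
6: 761.00 m
Sorted: 6 (761.00 m) < 4 (1492.21 m) < 5 (1869.05 m) < 3 (2103.42 m) < …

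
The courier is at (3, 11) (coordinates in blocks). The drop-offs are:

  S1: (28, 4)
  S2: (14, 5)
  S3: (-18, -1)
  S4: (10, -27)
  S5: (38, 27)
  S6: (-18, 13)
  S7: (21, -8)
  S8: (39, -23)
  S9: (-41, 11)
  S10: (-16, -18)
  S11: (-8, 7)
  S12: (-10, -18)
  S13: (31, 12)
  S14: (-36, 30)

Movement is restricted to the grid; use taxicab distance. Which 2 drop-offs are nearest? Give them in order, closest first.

Distances from (3, 11):
S1: |25| + |-7| = 25 + 7 = 32 blocks
S2: |11| + |-6| = 11 + 6 = 17 blocks
S3: |-21| + |-12| = 21 + 12 = 33 blocks
S4: |7| + |-38| = 7 + 38 = 45 blocks
S5: |35| + |16| = 35 + 16 = 51 blocks
S6: |-21| + |2| = 21 + 2 = 23 blocks
S7: |18| + |-19| = 18 + 19 = 37 blocks
S8: |36| + |-34| = 36 + 34 = 70 blocks
S9: |-44| + |0| = 44 + 0 = 44 blocks
S10: |-19| + |-29| = 19 + 29 = 48 blocks
S11: |-11| + |-4| = 11 + 4 = 15 blocks
S12: |-13| + |-29| = 13 + 29 = 42 blocks
S13: |28| + |1| = 28 + 1 = 29 blocks
S14: |-39| + |19| = 39 + 19 = 58 blocks
Sorted: S11 (15 blocks) < S2 (17 blocks) < S6 (23 blocks) < S13 (29 blocks) < …

S11, S2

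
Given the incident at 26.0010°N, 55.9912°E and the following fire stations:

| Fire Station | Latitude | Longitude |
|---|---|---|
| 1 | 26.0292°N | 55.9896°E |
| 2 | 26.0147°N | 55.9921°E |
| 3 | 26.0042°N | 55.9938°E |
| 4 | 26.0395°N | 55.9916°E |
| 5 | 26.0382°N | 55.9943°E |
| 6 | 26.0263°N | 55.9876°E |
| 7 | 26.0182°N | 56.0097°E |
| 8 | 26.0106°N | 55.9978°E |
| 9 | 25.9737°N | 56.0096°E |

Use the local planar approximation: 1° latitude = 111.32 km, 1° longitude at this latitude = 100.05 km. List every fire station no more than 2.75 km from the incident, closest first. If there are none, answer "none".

3, 8, 2, 7

Distances from 26.0010°N, 55.9912°E:
1: √((0.0282·111.32)² + (-0.0016·100.05)²) = √(9.854727 + 0.025626) = 3.1433 km
2: √((0.0137·111.32)² + (0.0009·100.05)²) = √(2.325881 + 0.008108) = 1.5277 km
3: √((0.0032·111.32)² + (0.0026·100.05)²) = √(0.126896 + 0.067668) = 0.4411 km
4: √((0.0385·111.32)² + (0.0004·100.05)²) = √(18.368253 + 0.001602) = 4.2860 km
5: √((0.0372·111.32)² + (0.0031·100.05)²) = √(17.148742 + 0.096196) = 4.1527 km
6: √((0.0253·111.32)² + (-0.0036·100.05)²) = √(7.932086 + 0.129730) = 2.8393 km
7: √((0.0172·111.32)² + (0.0185·100.05)²) = √(3.666091 + 3.425923) = 2.6631 km
8: √((0.0096·111.32)² + (0.0066·100.05)²) = √(1.142060 + 0.436036) = 1.2562 km
9: √((-0.0273·111.32)² + (0.0184·100.05)²) = √(9.235740 + 3.388986) = 3.5531 km
Threshold 2.75 km: 3 (0.4411 km), 8 (1.2562 km), 2 (1.5277 km), 7 (2.6631 km) are within range.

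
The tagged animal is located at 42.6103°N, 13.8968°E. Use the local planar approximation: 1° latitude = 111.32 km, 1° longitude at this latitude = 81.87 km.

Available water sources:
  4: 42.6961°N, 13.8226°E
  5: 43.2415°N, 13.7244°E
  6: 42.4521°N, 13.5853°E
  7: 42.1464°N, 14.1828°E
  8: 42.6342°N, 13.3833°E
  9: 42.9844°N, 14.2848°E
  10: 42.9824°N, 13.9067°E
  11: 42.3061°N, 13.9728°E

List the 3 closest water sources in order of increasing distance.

Distances from 42.6103°N, 13.8968°E:
4: 11.3194 km
5: 71.6688 km
6: 30.9922 km
7: 56.7017 km
8: 42.1243 km
9: 52.3769 km
10: 41.4301 km
11: 34.4304 km
Sorted: 4 (11.3194 km) < 6 (30.9922 km) < 11 (34.4304 km) < 10 (41.4301 km) < 8 (42.1243 km) < …

4, 6, 11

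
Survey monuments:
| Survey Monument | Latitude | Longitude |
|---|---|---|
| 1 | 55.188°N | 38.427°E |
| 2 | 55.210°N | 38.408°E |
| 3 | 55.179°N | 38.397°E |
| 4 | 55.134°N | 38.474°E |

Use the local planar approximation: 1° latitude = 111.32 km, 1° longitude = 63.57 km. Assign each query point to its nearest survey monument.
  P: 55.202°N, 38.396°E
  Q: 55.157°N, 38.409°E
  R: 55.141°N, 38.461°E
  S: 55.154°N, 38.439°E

P at 55.202°N, 38.396°E:
  1: 2.512 km
  2: 1.173 km
  3: 2.561 km
  4: 9.049 km
  → nearest: 2 (1.173 km)
Q at 55.157°N, 38.409°E:
  1: 3.636 km
  2: 5.900 km
  3: 2.565 km
  4: 4.861 km
  → nearest: 3 (2.565 km)
R at 55.141°N, 38.461°E:
  1: 5.661 km
  2: 8.388 km
  3: 5.869 km
  4: 1.136 km
  → nearest: 4 (1.136 km)
S at 55.154°N, 38.439°E:
  1: 3.861 km
  2: 6.538 km
  3: 3.857 km
  4: 3.148 km
  → nearest: 4 (3.148 km)

P→2; Q→3; R→4; S→4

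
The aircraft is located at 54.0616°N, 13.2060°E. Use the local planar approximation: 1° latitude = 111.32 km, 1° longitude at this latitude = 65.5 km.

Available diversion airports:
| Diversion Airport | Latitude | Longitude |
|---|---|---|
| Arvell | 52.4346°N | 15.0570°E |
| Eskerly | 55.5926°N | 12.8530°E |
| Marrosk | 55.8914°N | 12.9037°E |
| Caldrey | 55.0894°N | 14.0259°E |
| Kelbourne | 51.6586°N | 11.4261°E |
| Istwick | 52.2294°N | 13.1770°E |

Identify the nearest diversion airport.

Caldrey

Distances from 54.0616°N, 13.2060°E:
Arvell: √((-1.6270·111.32)² + (1.8510·65.5)²) = √(32803.599519 + 14699.258840) = 217.9515 km
Eskerly: √((1.5310·111.32)² + (-0.3530·65.5)²) = √(29046.698492 + 534.603762) = 171.9922 km
Marrosk: √((1.8298·111.32)² + (-0.3023·65.5)²) = √(41490.975131 + 392.065740) = 204.6535 km
Caldrey: √((1.0278·111.32)² + (0.8199·65.5)²) = √(13090.722661 + 2884.060542) = 126.3914 km
Kelbourne: √((-2.4030·111.32)² + (-1.7799·65.5)²) = √(71557.298604 + 13591.700814) = 291.8030 km
Istwick: √((-1.8322·111.32)² + (-0.0290·65.5)²) = √(41599.887192 + 3.608100) = 203.9693 km
Minimum: Caldrey at 126.3914 km.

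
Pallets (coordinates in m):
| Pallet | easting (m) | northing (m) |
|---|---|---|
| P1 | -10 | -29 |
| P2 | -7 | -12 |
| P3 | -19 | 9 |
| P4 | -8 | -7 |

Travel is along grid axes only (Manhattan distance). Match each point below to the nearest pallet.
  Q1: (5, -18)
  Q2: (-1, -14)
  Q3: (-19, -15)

Q1→P2; Q2→P2; Q3→P2

Q1 at (5, -18):
  P1: |-15| + |-11| = 15 + 11 = 26 m
  P2: |-12| + |6| = 12 + 6 = 18 m
  P3: |-24| + |27| = 24 + 27 = 51 m
  P4: |-13| + |11| = 13 + 11 = 24 m
  → nearest: P2 (18 m)
Q2 at (-1, -14):
  P1: |-9| + |-15| = 9 + 15 = 24 m
  P2: |-6| + |2| = 6 + 2 = 8 m
  P3: |-18| + |23| = 18 + 23 = 41 m
  P4: |-7| + |7| = 7 + 7 = 14 m
  → nearest: P2 (8 m)
Q3 at (-19, -15):
  P1: |9| + |-14| = 9 + 14 = 23 m
  P2: |12| + |3| = 12 + 3 = 15 m
  P3: |0| + |24| = 0 + 24 = 24 m
  P4: |11| + |8| = 11 + 8 = 19 m
  → nearest: P2 (15 m)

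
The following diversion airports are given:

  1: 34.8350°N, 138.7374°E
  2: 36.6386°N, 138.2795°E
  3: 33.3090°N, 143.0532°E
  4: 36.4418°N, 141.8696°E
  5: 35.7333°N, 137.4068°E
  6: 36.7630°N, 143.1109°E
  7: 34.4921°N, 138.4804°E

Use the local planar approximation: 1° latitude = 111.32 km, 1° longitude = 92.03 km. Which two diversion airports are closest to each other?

1 and 7

Pairwise distances:
1–7: √((-0.3429·111.32)² + (-0.2570·92.03)²) = √(1457.073184 + 559.403386) = 44.9052 km
4–6: √((0.3212·111.32)² + (1.2413·92.03)²) = √(1278.490392 + 13050.055385) = 119.7019 km
2–5: √((-0.9053·111.32)² + (-0.8727·92.03)²) = √(10156.204478 + 6450.431921) = 128.8667 km
1–5: √((0.8983·111.32)² + (-1.3306·92.03)²) = √(9999.751202 + 14995.255924) = 158.0981 km
5–7: √((-1.2412·111.32)² + (1.0736·92.03)²) = √(19091.055015 + 9762.113432) = 169.8622 km
1–2: √((1.8036·111.32)² + (-0.4579·92.03)²) = √(40311.304144 + 1775.824859) = 205.1515 km
2–7: √((-2.1465·111.32)² + (0.2009·92.03)²) = √(57096.328305 + 341.836724) = 239.6626 km
2–4: √((-0.1968·111.32)² + (3.5901·92.03)²) = √(479.950649 + 109162.113512) = 331.1224 km
1–4: √((1.6068·111.32)² + (3.1322·92.03)²) = √(31994.110575 + 83091.732540) = 339.2430 km
3–4: √((3.1328·111.32)² + (-1.1836·92.03)²) = √(121621.886505 + 11865.027716) = 365.3586 km
4–7: √((-1.9497·111.32)² + (-3.3892·92.03)²) = √(47106.623785 + 97286.647874) = 379.9911 km
3–6: √((3.4540·111.32)² + (0.0577·92.03)²) = √(147839.696321 + 28.197491) = 384.5359 km
4–5: √((-0.7085·111.32)² + (-4.4628·92.03)²) = √(6220.511603 + 168683.923089) = 418.2158 km
1–3: √((-1.5260·111.32)² + (4.3158·92.03)²) = √(28857.284595 + 157754.394272) = 431.9857 km
3–7: √((1.1831·111.32)² + (-4.5728·92.03)²) = √(17345.599080 + 177101.915424) = 440.9620 km
2–6: √((0.1244·111.32)² + (4.8314·92.03)²) = √(191.772865 + 197699.164525) = 444.8493 km
1–6: √((1.9280·111.32)² + (4.3735·92.03)²) = √(46063.873455 + 162000.780071) = 456.1410 km
6–7: √((-2.2709·111.32)² + (-4.6305·92.03)²) = √(63906.114904 + 181599.488580) = 495.4852 km
5–6: √((1.0297·111.32)² + (5.7041·92.03)²) = √(13139.166643 + 275570.741821) = 537.3173 km
2–3: √((-3.3296·111.32)² + (4.7737·92.03)²) = √(137382.217175 + 193005.235182) = 574.7934 km
3–5: √((2.4243·111.32)² + (-5.6464·92.03)²) = √(72831.477150 + 270023.850585) = 585.5385 km
Closest pair: 1–7 at 44.9052 km.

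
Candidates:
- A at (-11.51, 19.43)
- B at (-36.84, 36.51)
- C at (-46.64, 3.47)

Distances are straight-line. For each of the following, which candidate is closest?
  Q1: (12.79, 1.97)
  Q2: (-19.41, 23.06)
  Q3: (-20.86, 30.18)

Q1 at (12.79, 1.97):
  A: √((-24.30)² + (17.46)²) = √(590.4900 + 304.8516) = 29.92
  B: √((-49.63)² + (34.54)²) = √(2463.1369 + 1193.0116) = 60.47
  C: √((-59.43)² + (1.50)²) = √(3531.9249 + 2.2500) = 59.45
  → nearest: A (29.92)
Q2 at (-19.41, 23.06):
  A: √((7.90)² + (-3.63)²) = √(62.4100 + 13.1769) = 8.69
  B: √((-17.43)² + (13.45)²) = √(303.8049 + 180.9025) = 22.02
  C: √((-27.23)² + (-19.59)²) = √(741.4729 + 383.7681) = 33.54
  → nearest: A (8.69)
Q3 at (-20.86, 30.18):
  A: √((9.35)² + (-10.75)²) = √(87.4225 + 115.5625) = 14.25
  B: √((-15.98)² + (6.33)²) = √(255.3604 + 40.0689) = 17.19
  C: √((-25.78)² + (-26.71)²) = √(664.6084 + 713.4241) = 37.12
  → nearest: A (14.25)

Q1→A; Q2→A; Q3→A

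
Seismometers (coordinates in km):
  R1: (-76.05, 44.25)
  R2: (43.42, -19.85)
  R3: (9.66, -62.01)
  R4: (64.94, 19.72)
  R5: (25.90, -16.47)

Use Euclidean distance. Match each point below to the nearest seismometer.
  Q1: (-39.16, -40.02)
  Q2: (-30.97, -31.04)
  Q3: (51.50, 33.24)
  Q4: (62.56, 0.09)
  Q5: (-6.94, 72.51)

Q1→R3; Q2→R3; Q3→R4; Q4→R4; Q5→R1

Q1 at (-39.16, -40.02):
  R1: 91.99 km
  R2: 85.01 km
  R3: 53.54 km
  R4: 120.02 km
  R5: 69.19 km
  → nearest: R3 (53.54 km)
Q2 at (-30.97, -31.04):
  R1: 87.75 km
  R2: 75.23 km
  R3: 51.09 km
  R4: 108.51 km
  R5: 58.71 km
  → nearest: R3 (51.09 km)
Q3 at (51.50, 33.24):
  R1: 128.02 km
  R2: 53.70 km
  R3: 104.03 km
  R4: 19.06 km
  R5: 55.91 km
  → nearest: R4 (19.06 km)
Q4 at (62.56, 0.09):
  R1: 145.47 km
  R2: 27.64 km
  R3: 81.58 km
  R4: 19.77 km
  R5: 40.23 km
  → nearest: R4 (19.77 km)
Q5 at (-6.94, 72.51):
  R1: 74.66 km
  R2: 105.20 km
  R3: 135.54 km
  R4: 89.18 km
  R5: 94.85 km
  → nearest: R1 (74.66 km)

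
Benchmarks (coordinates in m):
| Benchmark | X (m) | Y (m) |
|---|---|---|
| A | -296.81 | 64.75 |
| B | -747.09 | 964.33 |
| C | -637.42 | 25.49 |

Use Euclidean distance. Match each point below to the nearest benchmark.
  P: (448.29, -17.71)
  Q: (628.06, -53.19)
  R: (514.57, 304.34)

P at (448.29, -17.71):
  A: √((-745.10)² + (82.46)²) = √(555174.0100 + 6799.6516) = 749.65 m
  B: √((-1195.38)² + (982.04)²) = √(1428933.3444 + 964402.5616) = 1547.04 m
  C: √((-1085.71)² + (43.20)²) = √(1178766.2041 + 1866.2400) = 1086.57 m
  → nearest: A (749.65 m)
Q at (628.06, -53.19):
  A: √((-924.87)² + (117.94)²) = √(855384.5169 + 13909.8436) = 932.36 m
  B: √((-1375.15)² + (1017.52)²) = √(1891037.5225 + 1035346.9504) = 1710.67 m
  C: √((-1265.48)² + (78.68)²) = √(1601439.6304 + 6190.5424) = 1267.92 m
  → nearest: A (932.36 m)
R at (514.57, 304.34):
  A: √((-811.38)² + (-239.59)²) = √(658337.5044 + 57403.3681) = 846.01 m
  B: √((-1261.66)² + (659.99)²) = √(1591785.9556 + 435586.8001) = 1423.86 m
  C: √((-1151.99)² + (-278.85)²) = √(1327080.9601 + 77757.3225) = 1185.26 m
  → nearest: A (846.01 m)

P→A; Q→A; R→A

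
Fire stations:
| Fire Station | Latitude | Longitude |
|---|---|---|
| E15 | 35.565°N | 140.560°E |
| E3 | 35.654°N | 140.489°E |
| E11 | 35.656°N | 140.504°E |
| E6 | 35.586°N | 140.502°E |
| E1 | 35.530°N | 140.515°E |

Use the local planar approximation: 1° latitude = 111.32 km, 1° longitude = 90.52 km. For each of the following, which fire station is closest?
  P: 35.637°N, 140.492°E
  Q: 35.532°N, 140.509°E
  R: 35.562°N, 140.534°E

P→E3; Q→E1; R→E15

P at 35.637°N, 140.492°E:
  E15: 10.106 km
  E3: 1.912 km
  E11: 2.378 km
  E6: 5.749 km
  E1: 12.092 km
  → nearest: E3 (1.912 km)
Q at 35.532°N, 140.509°E:
  E15: 5.900 km
  E3: 13.701 km
  E11: 13.811 km
  E6: 6.045 km
  E1: 0.587 km
  → nearest: E1 (0.587 km)
R at 35.562°N, 140.534°E:
  E15: 2.377 km
  E3: 11.022 km
  E11: 10.811 km
  E6: 3.941 km
  E1: 3.956 km
  → nearest: E15 (2.377 km)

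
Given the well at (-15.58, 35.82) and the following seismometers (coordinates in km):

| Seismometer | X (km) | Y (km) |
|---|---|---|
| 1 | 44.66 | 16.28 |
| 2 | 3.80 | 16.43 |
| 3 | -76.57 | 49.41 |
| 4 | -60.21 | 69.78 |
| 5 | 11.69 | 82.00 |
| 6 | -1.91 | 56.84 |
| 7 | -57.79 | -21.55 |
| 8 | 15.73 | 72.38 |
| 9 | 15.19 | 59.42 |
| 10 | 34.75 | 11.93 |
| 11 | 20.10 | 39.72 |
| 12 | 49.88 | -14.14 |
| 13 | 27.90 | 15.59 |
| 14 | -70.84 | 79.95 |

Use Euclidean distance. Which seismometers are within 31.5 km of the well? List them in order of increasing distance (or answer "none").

6, 2

Distances from (-15.58, 35.82):
1: √((60.24)² + (-19.54)²) = √(3628.8576 + 381.8116) = 63.33 km
2: √((19.38)² + (-19.39)²) = √(375.5844 + 375.9721) = 27.41 km
3: √((-60.99)² + (13.59)²) = √(3719.7801 + 184.6881) = 62.49 km
4: √((-44.63)² + (33.96)²) = √(1991.8369 + 1153.2816) = 56.08 km
5: √((27.27)² + (46.18)²) = √(743.6529 + 2132.5924) = 53.63 km
6: √((13.67)² + (21.02)²) = √(186.8689 + 441.8404) = 25.07 km
7: √((-42.21)² + (-57.37)²) = √(1781.6841 + 3291.3169) = 71.23 km
8: √((31.31)² + (36.56)²) = √(980.3161 + 1336.6336) = 48.13 km
9: √((30.77)² + (23.60)²) = √(946.7929 + 556.9600) = 38.78 km
10: √((50.33)² + (-23.89)²) = √(2533.1089 + 570.7321) = 55.71 km
11: √((35.68)² + (3.90)²) = √(1273.0624 + 15.2100) = 35.89 km
12: √((65.46)² + (-49.96)²) = √(4285.0116 + 2496.0016) = 82.35 km
13: √((43.48)² + (-20.23)²) = √(1890.5104 + 409.2529) = 47.96 km
14: √((-55.26)² + (44.13)²) = √(3053.6676 + 1947.4569) = 70.72 km
Threshold 31.5 km: 6 (25.07 km), 2 (27.41 km) are within range.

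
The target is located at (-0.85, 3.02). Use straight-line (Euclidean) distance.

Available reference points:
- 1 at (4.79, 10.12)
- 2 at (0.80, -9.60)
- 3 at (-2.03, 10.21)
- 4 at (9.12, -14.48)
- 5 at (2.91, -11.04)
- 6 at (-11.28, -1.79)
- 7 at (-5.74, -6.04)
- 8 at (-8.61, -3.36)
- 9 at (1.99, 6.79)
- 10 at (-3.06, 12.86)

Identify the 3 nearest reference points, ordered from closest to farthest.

Distances from (-0.85, 3.02):
1: √((5.64)² + (7.10)²) = √(31.8096 + 50.4100) = 9.07
2: √((1.65)² + (-12.62)²) = √(2.7225 + 159.2644) = 12.73
3: √((-1.18)² + (7.19)²) = √(1.3924 + 51.6961) = 7.29
4: √((9.97)² + (-17.50)²) = √(99.4009 + 306.2500) = 20.14
5: √((3.76)² + (-14.06)²) = √(14.1376 + 197.6836) = 14.55
6: √((-10.43)² + (-4.81)²) = √(108.7849 + 23.1361) = 11.49
7: √((-4.89)² + (-9.06)²) = √(23.9121 + 82.0836) = 10.30
8: √((-7.76)² + (-6.38)²) = √(60.2176 + 40.7044) = 10.05
9: √((2.84)² + (3.77)²) = √(8.0656 + 14.2129) = 4.72
10: √((-2.21)² + (9.84)²) = √(4.8841 + 96.8256) = 10.09
Sorted: 9 (4.72) < 3 (7.29) < 1 (9.07) < 8 (10.05) < 10 (10.09) < …

9, 3, 1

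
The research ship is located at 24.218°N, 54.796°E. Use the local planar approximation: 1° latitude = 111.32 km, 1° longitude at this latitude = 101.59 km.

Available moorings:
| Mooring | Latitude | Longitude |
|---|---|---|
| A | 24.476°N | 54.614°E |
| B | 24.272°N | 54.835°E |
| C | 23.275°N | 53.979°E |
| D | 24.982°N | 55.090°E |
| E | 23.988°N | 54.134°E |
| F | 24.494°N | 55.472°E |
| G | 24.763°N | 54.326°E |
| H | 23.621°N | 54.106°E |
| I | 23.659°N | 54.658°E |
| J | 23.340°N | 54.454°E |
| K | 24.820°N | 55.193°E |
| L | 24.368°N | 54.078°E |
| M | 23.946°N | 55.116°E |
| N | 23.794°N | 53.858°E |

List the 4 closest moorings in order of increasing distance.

Distances from 24.218°N, 54.796°E:
A: 34.157 km
B: 7.200 km
C: 133.823 km
D: 90.140 km
E: 71.961 km
F: 75.234 km
G: 77.205 km
H: 96.593 km
I: 63.788 km
J: 103.731 km
K: 78.215 km
L: 74.828 km
M: 44.426 km
N: 106.340 km
Sorted: B (7.200 km) < A (34.157 km) < M (44.426 km) < I (63.788 km) < E (71.961 km) < L (74.828 km) < …

B, A, M, I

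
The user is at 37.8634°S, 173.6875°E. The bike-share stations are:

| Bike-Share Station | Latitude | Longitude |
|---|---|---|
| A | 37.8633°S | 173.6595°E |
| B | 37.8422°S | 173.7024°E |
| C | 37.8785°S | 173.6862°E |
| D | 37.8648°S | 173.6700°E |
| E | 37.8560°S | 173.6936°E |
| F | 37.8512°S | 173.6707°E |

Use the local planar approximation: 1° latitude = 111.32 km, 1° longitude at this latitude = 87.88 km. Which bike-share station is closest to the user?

Distances from 37.8634°S, 173.6875°E:
A: 2.4607 km
B: 2.6989 km
C: 1.6848 km
D: 1.5458 km
E: 0.9828 km
F: 2.0060 km
Minimum: E at 0.9828 km.

E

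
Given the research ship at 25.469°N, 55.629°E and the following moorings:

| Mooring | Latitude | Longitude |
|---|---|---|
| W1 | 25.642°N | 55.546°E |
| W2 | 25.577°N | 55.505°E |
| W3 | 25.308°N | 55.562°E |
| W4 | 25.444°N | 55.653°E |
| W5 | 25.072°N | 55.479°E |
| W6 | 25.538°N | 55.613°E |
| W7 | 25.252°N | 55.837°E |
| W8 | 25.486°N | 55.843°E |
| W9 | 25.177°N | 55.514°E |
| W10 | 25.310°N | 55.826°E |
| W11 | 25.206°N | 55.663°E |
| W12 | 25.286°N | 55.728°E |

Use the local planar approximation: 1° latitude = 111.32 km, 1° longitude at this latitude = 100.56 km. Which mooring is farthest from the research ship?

W5

Distances from 25.469°N, 55.629°E:
W1: 20.989 km
W2: 17.321 km
W3: 19.147 km
W4: 3.684 km
W5: 46.697 km
W6: 7.848 km
W7: 31.954 km
W8: 21.603 km
W9: 34.501 km
W10: 26.566 km
W11: 29.476 km
W12: 22.674 km
Maximum: W5 at 46.697 km.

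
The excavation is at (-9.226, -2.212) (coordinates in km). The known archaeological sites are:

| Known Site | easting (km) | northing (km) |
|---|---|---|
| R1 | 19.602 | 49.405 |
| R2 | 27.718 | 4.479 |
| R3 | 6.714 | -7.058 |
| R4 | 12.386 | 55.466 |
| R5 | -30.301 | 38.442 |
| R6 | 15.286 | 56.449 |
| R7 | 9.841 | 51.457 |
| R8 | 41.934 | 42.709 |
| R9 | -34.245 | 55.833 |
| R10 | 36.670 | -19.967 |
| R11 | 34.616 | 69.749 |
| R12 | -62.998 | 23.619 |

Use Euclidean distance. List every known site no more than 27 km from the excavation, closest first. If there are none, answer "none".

Distances from (-9.226, -2.212):
R1: √((28.828)² + (51.617)²) = √(831.05358 + 2664.31469) = 59.122 km
R2: √((36.944)² + (6.691)²) = √(1364.85914 + 44.76948) = 37.545 km
R3: √((15.940)² + (-4.846)²) = √(254.08360 + 23.48372) = 16.660 km
R4: √((21.612)² + (57.678)²) = √(467.07854 + 3326.75168) = 61.594 km
R5: √((-21.075)² + (40.654)²) = √(444.15562 + 1652.74772) = 45.792 km
R6: √((24.512)² + (58.661)²) = √(600.83814 + 3441.11292) = 63.576 km
R7: √((19.067)² + (53.669)²) = √(363.55049 + 2880.36156) = 56.955 km
R8: √((51.160)² + (44.921)²) = √(2617.34560 + 2017.89624) = 68.083 km
R9: √((-25.019)² + (58.045)²) = √(625.95036 + 3369.22203) = 63.207 km
R10: √((45.896)² + (-17.755)²) = √(2106.44282 + 315.24002) = 49.211 km
R11: √((43.842)² + (71.961)²) = √(1922.12096 + 5178.38552) = 84.265 km
R12: √((-53.772)² + (25.831)²) = √(2891.42798 + 667.24056) = 59.655 km
Threshold 27 km: R3 (16.660 km) is within range.

R3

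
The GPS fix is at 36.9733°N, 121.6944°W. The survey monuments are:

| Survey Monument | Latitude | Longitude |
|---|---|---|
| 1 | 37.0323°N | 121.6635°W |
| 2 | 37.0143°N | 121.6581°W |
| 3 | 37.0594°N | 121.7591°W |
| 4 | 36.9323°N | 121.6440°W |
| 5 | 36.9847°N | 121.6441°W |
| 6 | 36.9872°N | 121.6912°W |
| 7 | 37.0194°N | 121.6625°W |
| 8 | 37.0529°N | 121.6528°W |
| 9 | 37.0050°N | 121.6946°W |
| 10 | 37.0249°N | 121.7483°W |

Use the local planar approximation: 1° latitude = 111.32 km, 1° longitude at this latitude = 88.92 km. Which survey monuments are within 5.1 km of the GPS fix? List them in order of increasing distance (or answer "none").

6, 9, 5

Distances from 36.9733°N, 121.6944°W:
1: 7.1194 km
2: 5.5902 km
3: 11.1787 km
4: 6.3965 km
5: 4.6492 km
6: 1.5733 km
7: 5.8636 km
8: 9.6022 km
9: 3.5289 km
10: 7.4810 km
Threshold 5.1 km: 6 (1.5733 km), 9 (3.5289 km), 5 (4.6492 km) are within range.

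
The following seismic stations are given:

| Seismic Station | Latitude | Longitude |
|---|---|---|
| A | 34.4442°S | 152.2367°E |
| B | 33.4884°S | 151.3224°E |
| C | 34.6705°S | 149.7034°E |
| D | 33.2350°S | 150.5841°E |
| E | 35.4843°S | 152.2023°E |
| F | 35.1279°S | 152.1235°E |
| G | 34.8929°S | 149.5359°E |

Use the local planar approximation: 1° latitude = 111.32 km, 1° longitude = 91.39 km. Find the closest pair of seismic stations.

Pairwise distances:
C–G: √((-0.2224·111.32)² + (-0.1675·91.39)²) = √(612.937173 + 234.329506) = 29.1078 km
E–F: √((0.3564·111.32)² + (-0.0788·91.39)²) = √(1574.061824 + 51.862063) = 40.3227 km
B–D: √((0.2534·111.32)² + (-0.7383·91.39)²) = √(795.718795 + 4552.637711) = 73.1325 km
A–F: √((-0.6837·111.32)² + (-0.1132·91.39)²) = √(5792.653555 + 107.026225) = 76.8094 km
A–E: √((-1.0401·111.32)² + (-0.0344·91.39)²) = √(13405.918909 + 9.883579) = 115.8266 km
A–B: √((0.9558·111.32)² + (-0.9143·91.39)²) = √(11320.886797 + 6981.918809) = 135.2879 km
C–D: √((1.4355·111.32)² + (0.8807·91.39)²) = √(25535.995256 + 6478.185018) = 178.9251 km
B–F: √((-1.6395·111.32)² + (0.8011·91.39)²) = √(33309.586184 + 5360.074403) = 196.6460 km
B–C: √((-1.1821·111.32)² + (-1.6190·91.39)²) = √(17316.289185 + 21892.282927) = 198.0115 km
A–D: √((1.2092·111.32)² + (-1.6526·91.39)²) = √(18119.352431 + 22810.397396) = 202.3110 km
D–G: √((-1.6579·111.32)² + (-1.0482·91.39)²) = √(34061.444230 + 9176.681642) = 207.9378 km
B–G: √((-1.4045·111.32)² + (-1.7865·91.39)²) = √(24444.991039 + 26656.516560) = 226.0564 km
C–F: √((-0.4574·111.32)² + (2.4201·91.39)²) = √(2592.619098 + 48917.468946) = 226.9583 km
A–C: √((-0.2263·111.32)² + (-2.5333·91.39)²) = √(634.622555 + 53600.717215) = 232.8848 km
B–E: √((-1.9959·111.32)² + (0.8799·91.39)²) = √(49365.546777 + 6466.421207) = 236.2879 km
F–G: √((0.2350·111.32)² + (-2.5876·91.39)²) = √(684.356064 + 55923.151742) = 237.9233 km
C–E: √((-0.8138·111.32)² + (2.4989·91.39)²) = √(8206.949600 + 52154.899005) = 245.6865 km
A–G: √((-0.4487·111.32)² + (-2.7008·91.39)²) = √(2494.930972 + 60923.129565) = 251.8294 km
E–G: √((0.5914·111.32)² + (-2.6664·91.39)²) = √(4334.200877 + 59381.061384) = 252.4188 km
D–F: √((-1.8929·111.32)² + (1.5394·91.39)²) = √(44401.918750 + 19792.484755) = 253.3661 km
D–E: √((-2.2493·111.32)² + (1.6182·91.39)²) = √(62696.191724 + 21870.652910) = 290.8038 km
Closest pair: C–G at 29.1078 km.

C and G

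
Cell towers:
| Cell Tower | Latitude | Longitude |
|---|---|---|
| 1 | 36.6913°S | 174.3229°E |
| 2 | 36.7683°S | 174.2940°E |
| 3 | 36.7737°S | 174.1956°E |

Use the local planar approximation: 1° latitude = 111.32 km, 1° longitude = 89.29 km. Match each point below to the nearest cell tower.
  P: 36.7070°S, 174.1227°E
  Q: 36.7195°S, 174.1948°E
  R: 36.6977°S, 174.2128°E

P→3; Q→3; R→3

P at 36.7070°S, 174.1227°E:
  1: 17.9611 km
  2: 16.7486 km
  3: 9.8743 km
  → nearest: 3 (9.8743 km)
Q at 36.7195°S, 174.1948°E:
  1: 11.8610 km
  2: 10.3907 km
  3: 6.0340 km
  → nearest: 3 (6.0340 km)
R at 36.6977°S, 174.2128°E:
  1: 9.8566 km
  2: 10.6927 km
  3: 8.5986 km
  → nearest: 3 (8.5986 km)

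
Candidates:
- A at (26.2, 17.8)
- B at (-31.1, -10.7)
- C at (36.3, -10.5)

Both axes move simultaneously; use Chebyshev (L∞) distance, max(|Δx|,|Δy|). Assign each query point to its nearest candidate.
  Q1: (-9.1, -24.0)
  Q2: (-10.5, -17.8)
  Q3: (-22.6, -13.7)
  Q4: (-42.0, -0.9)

Q1→B; Q2→B; Q3→B; Q4→B

Q1 at (-9.1, -24.0):
  A: 41.8
  B: 22.0
  C: 45.4
  → nearest: B (22.0)
Q2 at (-10.5, -17.8):
  A: 36.7
  B: 20.6
  C: 46.8
  → nearest: B (20.6)
Q3 at (-22.6, -13.7):
  A: 48.8
  B: 8.5
  C: 58.9
  → nearest: B (8.5)
Q4 at (-42.0, -0.9):
  A: 68.2
  B: 10.9
  C: 78.3
  → nearest: B (10.9)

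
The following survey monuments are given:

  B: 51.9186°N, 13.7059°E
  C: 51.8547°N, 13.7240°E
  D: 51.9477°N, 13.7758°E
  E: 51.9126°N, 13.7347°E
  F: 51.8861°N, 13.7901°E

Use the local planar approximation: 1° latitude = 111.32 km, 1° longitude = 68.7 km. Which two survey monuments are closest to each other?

B and E

Pairwise distances:
B–C: 7.2212 km
B–D: 5.7926 km
B–E: 2.0883 km
B–F: 6.8228 km
C–D: 10.9473 km
C–E: 6.4872 km
C–F: 5.7306 km
D–E: 4.8208 km
D–F: 6.9273 km
E–F: 4.8154 km
Closest pair: B–E at 2.0883 km.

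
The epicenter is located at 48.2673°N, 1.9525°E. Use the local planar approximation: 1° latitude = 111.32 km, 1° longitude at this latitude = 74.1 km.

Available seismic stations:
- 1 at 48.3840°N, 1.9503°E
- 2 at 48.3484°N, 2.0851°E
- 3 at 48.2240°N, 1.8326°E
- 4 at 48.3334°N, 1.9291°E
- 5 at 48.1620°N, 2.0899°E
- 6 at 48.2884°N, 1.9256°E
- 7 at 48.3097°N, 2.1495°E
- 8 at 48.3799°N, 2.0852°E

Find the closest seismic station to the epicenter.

6

Distances from 48.2673°N, 1.9525°E:
1: √((0.1167·111.32)² + (-0.0022·74.1)²) = √(168.767224 + 0.026576) = 12.9921 km
2: √((0.0811·111.32)² + (0.1326·74.1)²) = √(81.505723 + 96.543594) = 13.3435 km
3: √((-0.0433·111.32)² + (-0.1199·74.1)²) = √(23.233904 + 78.935939) = 10.1079 km
4: √((0.0661·111.32)² + (-0.0234·74.1)²) = √(54.143872 + 3.006548) = 7.5598 km
5: √((-0.1053·111.32)² + (0.1374·74.1)²) = √(137.405190 + 103.659684) = 15.5263 km
6: √((0.0211·111.32)² + (-0.0269·74.1)²) = √(5.517106 + 3.973205) = 3.0806 km
7: √((0.0424·111.32)² + (0.1970·74.1)²) = √(22.278098 + 213.092845) = 15.3418 km
8: √((0.1126·111.32)² + (0.1327·74.1)²) = √(157.116999 + 96.689266) = 15.9313 km
Minimum: 6 at 3.0806 km.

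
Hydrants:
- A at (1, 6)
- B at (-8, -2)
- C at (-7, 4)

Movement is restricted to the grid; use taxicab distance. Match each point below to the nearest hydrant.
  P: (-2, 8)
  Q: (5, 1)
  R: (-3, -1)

P at (-2, 8):
  A: 5
  B: 16
  C: 9
  → nearest: A (5)
Q at (5, 1):
  A: 9
  B: 16
  C: 15
  → nearest: A (9)
R at (-3, -1):
  A: 11
  B: 6
  C: 9
  → nearest: B (6)

P→A; Q→A; R→B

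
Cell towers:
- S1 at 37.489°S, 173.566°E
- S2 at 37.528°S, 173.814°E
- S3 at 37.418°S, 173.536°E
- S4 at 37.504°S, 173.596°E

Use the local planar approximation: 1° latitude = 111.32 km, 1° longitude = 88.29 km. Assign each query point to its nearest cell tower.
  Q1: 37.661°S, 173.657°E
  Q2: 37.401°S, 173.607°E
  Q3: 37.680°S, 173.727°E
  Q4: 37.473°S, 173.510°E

Q1→S4; Q2→S3; Q3→S2; Q4→S1

Q1 at 37.661°S, 173.657°E:
  S1: √((0.172·111.32)² + (-0.091·88.29)²) = √(366.60914 + 64.55142) = 20.764 km
  S2: √((0.133·111.32)² + (0.157·88.29)²) = √(219.20461 + 192.14201) = 20.282 km
  S3: √((0.243·111.32)² + (-0.121·88.29)²) = √(731.74362 + 114.12841) = 29.084 km
  S4: √((0.157·111.32)² + (-0.061·88.29)²) = √(305.45392 + 29.00566) = 18.288 km
  → nearest: S4 (18.288 km)
Q2 at 37.401°S, 173.607°E:
  S1: √((-0.088·111.32)² + (-0.041·88.29)²) = √(95.96475 + 13.10360) = 10.444 km
  S2: √((-0.127·111.32)² + (0.207·88.29)²) = √(199.87286 + 334.01327) = 23.106 km
  S3: √((-0.017·111.32)² + (-0.071·88.29)²) = √(3.58133 + 39.29522) = 6.548 km
  S4: √((-0.103·111.32)² + (-0.011·88.29)²) = √(131.46824 + 0.94321) = 11.507 km
  → nearest: S3 (6.548 km)
Q3 at 37.680°S, 173.727°E:
  S1: √((0.191·111.32)² + (-0.161·88.29)²) = √(452.07775 + 202.05741) = 25.576 km
  S2: √((0.152·111.32)² + (0.087·88.29)²) = √(286.30806 + 59.00129) = 18.583 km
  S3: √((0.262·111.32)² + (-0.191·88.29)²) = √(850.64622 + 284.37392) = 33.690 km
  S4: √((0.176·111.32)² + (-0.131·88.29)²) = √(383.85900 + 133.77212) = 22.752 km
  → nearest: S2 (18.583 km)
Q4 at 37.473°S, 173.510°E:
  S1: √((-0.016·111.32)² + (0.056·88.29)²) = √(3.17239 + 24.44551) = 5.255 km
  S2: √((-0.055·111.32)² + (0.304·88.29)²) = √(37.48623 + 720.39419) = 27.530 km
  S3: √((0.055·111.32)² + (0.026·88.29)²) = √(37.48623 + 5.26950) = 6.539 km
  S4: √((-0.031·111.32)² + (0.086·88.29)²) = √(11.90885 + 57.65274) = 8.340 km
  → nearest: S1 (5.255 km)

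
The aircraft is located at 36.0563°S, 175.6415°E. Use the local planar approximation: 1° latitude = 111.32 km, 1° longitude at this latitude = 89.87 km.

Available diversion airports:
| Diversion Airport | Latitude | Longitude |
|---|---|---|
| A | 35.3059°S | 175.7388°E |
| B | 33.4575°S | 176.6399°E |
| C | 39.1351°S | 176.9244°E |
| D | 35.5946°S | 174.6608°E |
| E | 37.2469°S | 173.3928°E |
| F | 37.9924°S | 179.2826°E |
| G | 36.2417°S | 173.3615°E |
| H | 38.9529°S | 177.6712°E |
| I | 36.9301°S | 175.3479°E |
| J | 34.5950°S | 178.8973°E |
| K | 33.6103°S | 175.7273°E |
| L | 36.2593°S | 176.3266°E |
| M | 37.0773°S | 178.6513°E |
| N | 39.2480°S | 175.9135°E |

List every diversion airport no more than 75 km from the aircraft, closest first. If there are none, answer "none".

L

Distances from 36.0563°S, 175.6415°E:
A: 83.9910 km
B: 302.8933 km
C: 361.6047 km
D: 102.0268 km
E: 241.6751 km
F: 391.8270 km
G: 205.9404 km
H: 370.4683 km
I: 100.7866 km
J: 334.7778 km
K: 272.3979 km
L: 65.5860 km
M: 293.3996 km
N: 356.1399 km
Threshold 75 km: L (65.5860 km) is within range.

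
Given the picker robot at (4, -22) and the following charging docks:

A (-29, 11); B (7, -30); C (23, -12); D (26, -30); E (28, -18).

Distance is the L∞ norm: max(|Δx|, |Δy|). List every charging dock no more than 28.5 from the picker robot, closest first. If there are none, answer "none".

Distances from (4, -22):
A: max(|-33|, |33|) = 33
B: max(|3|, |-8|) = 8
C: max(|19|, |10|) = 19
D: max(|22|, |-8|) = 22
E: max(|24|, |4|) = 24
Threshold 28.5: B (8), C (19), D (22), E (24) are within range.

B, C, D, E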